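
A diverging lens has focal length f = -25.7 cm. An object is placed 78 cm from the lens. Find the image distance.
1/di = 1/f − 1/do → di = -19.33 cm (virtual image)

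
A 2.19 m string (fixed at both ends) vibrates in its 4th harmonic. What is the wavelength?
λₙ = 2L/n = 1.095 m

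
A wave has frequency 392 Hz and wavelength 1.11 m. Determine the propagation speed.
v = fλ = 435.1 m/s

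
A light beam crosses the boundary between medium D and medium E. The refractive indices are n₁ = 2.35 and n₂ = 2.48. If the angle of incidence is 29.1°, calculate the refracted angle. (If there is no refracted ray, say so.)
sin θ₂ = (n₁/n₂)·sin θ₁ = 0.4608 → θ₂ = 27.44°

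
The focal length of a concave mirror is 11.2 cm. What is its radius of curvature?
R = 2|f| = 22.4 cm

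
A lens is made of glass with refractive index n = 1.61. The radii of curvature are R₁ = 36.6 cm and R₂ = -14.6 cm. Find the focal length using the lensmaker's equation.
1/f = (n − 1)(1/R₁ − 1/R₂) → f = 17.11 cm (converging lens)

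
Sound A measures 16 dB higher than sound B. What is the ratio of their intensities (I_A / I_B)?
I_A/I_B = 10^(Δβ/10) = 39.81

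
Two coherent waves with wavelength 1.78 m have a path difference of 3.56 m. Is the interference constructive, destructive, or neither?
constructive — path difference = 2λ, a whole number of wavelengths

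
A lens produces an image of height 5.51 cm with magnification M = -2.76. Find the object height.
ho = |hi|/|M| = 1.996 cm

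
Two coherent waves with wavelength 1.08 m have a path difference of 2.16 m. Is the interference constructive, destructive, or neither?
constructive — path difference = 2λ, a whole number of wavelengths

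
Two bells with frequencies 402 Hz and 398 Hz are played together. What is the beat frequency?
4 Hz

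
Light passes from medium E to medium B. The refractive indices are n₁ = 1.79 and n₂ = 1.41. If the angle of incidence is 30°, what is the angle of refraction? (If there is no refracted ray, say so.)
sin θ₂ = (n₁/n₂)·sin θ₁ = 0.6348 → θ₂ = 39.4°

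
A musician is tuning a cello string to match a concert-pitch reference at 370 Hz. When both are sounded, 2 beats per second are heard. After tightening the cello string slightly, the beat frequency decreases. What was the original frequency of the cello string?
368 Hz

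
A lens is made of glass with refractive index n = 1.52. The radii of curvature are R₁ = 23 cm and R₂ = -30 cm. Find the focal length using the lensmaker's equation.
1/f = (n − 1)(1/R₁ − 1/R₂) → f = 25.04 cm (converging lens)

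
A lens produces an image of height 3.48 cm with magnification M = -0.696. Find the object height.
ho = |hi|/|M| = 5 cm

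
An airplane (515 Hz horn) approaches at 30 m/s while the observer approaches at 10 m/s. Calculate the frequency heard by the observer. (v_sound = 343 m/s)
f_obs = f·(v + v_o)/(v − v_s) = 580.8 Hz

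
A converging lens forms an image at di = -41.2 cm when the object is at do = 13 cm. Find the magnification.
M = −di/do = 3.169 (upright image)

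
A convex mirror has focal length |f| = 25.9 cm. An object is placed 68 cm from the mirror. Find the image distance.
f = −25.9 cm (convex); 1/di = 1/f − 1/do → di = -18.76 cm (virtual image, behind mirror)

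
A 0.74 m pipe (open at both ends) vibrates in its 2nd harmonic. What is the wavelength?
λₙ = 2L/n = 0.74 m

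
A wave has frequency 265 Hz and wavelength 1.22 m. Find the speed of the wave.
v = fλ = 323.3 m/s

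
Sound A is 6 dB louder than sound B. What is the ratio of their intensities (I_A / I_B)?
I_A/I_B = 10^(Δβ/10) = 3.981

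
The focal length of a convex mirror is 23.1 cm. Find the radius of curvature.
R = 2|f| = 46.2 cm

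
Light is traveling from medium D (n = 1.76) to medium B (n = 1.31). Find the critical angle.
θc = arcsin(n₂/n₁) = 48.1°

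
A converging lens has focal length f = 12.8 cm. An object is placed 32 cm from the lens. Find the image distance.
1/di = 1/f − 1/do → di = 21.33 cm (real image)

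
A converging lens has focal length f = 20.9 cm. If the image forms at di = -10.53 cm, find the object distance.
1/do = 1/f − 1/di → do = 7.002 cm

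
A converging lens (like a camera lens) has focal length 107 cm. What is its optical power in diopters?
P = 1/f = 0.9346 D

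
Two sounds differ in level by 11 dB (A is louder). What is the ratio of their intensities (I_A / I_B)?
I_A/I_B = 10^(Δβ/10) = 12.59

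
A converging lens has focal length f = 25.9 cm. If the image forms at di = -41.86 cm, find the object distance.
1/do = 1/f − 1/di → do = 16 cm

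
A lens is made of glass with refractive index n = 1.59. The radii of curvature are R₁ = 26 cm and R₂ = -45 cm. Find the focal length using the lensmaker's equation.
1/f = (n − 1)(1/R₁ − 1/R₂) → f = 27.93 cm (converging lens)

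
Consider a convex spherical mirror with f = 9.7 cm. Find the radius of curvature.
R = 2|f| = 19.4 cm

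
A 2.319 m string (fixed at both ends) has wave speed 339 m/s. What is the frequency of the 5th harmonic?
fₙ = nv/(2L) = 365.5 Hz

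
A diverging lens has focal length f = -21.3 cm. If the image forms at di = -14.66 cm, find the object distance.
1/do = 1/f − 1/di → do = 47.03 cm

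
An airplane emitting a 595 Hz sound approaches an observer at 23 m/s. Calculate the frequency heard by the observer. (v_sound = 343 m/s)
f_obs = f·v/(v − v_s) = 637.8 Hz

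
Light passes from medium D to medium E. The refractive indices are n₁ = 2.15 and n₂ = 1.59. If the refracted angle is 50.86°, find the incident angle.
sin θ₁ = (n₂/n₁)·sin θ₂ → θ₁ = 35°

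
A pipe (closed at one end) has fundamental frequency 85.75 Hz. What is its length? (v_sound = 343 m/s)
L = v/(4f₁) = 1 m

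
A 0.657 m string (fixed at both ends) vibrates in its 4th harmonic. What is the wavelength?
λₙ = 2L/n = 0.3285 m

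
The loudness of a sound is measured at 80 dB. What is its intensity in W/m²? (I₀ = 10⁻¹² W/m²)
I = I₀·10^(β/10) = 1.00 × 10⁻⁴ W/m²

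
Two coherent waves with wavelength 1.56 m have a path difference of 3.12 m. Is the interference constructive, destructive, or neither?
constructive — path difference = 2λ, a whole number of wavelengths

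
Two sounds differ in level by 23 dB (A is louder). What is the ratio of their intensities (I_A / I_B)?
I_A/I_B = 10^(Δβ/10) = 199.5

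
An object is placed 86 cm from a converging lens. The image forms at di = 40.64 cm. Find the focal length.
1/f = 1/do + 1/di → f = 27.6 cm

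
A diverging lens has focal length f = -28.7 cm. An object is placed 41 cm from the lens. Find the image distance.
1/di = 1/f − 1/do → di = -16.88 cm (virtual image)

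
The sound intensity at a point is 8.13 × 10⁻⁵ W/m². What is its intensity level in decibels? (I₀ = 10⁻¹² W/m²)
β = 10·log₁₀(I/I₀) = 79.1 dB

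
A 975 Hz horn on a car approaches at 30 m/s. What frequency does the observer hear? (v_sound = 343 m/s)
f_obs = f·v/(v − v_s) = 1068 Hz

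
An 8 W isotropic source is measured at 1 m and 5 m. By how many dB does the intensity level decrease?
Δβ = 20·log₁₀(r₂/r₁) = 13.98 dB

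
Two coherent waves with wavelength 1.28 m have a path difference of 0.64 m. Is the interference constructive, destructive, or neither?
destructive — path difference = 0.5λ, an odd multiple of λ/2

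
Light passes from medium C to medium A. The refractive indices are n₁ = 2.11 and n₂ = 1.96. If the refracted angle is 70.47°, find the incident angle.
sin θ₁ = (n₂/n₁)·sin θ₂ → θ₁ = 61.1°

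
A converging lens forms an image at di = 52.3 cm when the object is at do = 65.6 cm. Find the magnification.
M = −di/do = -0.7973 (inverted image)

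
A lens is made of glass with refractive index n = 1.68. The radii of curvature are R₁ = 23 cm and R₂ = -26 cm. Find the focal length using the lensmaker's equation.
1/f = (n − 1)(1/R₁ − 1/R₂) → f = 17.95 cm (converging lens)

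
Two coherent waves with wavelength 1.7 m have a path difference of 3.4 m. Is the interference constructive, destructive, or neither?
constructive — path difference = 2λ, a whole number of wavelengths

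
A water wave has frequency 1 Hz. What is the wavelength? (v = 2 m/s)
λ = v/f = 2 m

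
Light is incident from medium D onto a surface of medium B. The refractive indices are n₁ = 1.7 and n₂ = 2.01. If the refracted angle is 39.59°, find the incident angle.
sin θ₁ = (n₂/n₁)·sin θ₂ → θ₁ = 48.89°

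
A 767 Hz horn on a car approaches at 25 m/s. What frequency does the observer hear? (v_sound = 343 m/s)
f_obs = f·v/(v − v_s) = 827.3 Hz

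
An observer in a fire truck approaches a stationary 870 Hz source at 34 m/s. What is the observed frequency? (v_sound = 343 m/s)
f_obs = f·(v + v_o)/v = 956.2 Hz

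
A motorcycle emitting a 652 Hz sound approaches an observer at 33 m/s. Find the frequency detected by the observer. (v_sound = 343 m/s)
f_obs = f·v/(v − v_s) = 721.4 Hz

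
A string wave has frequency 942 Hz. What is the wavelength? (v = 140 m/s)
λ = v/f = 0.1486 m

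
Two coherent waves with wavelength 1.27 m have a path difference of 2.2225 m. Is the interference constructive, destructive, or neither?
neither (partial) — path difference = 1.75λ, neither a whole number of wavelengths nor an odd multiple of λ/2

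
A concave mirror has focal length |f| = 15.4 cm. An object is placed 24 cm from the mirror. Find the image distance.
f = +15.4 cm (concave); 1/di = 1/f − 1/do → di = 42.98 cm (real image, in front of mirror)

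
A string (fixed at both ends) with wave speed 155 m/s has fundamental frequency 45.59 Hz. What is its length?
L = v/(2f₁) = 1.7 m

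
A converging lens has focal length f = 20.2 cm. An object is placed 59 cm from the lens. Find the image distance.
1/di = 1/f − 1/do → di = 30.72 cm (real image)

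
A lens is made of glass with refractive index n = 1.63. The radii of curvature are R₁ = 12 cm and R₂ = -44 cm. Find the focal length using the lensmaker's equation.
1/f = (n − 1)(1/R₁ − 1/R₂) → f = 14.97 cm (converging lens)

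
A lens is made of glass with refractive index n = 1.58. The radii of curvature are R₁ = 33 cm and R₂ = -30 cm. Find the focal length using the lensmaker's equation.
1/f = (n − 1)(1/R₁ − 1/R₂) → f = 27.09 cm (converging lens)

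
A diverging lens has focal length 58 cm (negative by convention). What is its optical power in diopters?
P = 1/f = -1.724 D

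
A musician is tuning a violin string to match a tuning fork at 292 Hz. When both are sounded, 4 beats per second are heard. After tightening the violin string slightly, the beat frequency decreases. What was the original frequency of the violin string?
288 Hz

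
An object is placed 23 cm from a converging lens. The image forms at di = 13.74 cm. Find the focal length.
1/f = 1/do + 1/di → f = 8.602 cm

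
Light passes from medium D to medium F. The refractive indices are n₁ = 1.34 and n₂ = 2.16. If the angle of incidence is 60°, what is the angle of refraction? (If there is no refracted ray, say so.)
sin θ₂ = (n₁/n₂)·sin θ₁ = 0.5373 → θ₂ = 32.5°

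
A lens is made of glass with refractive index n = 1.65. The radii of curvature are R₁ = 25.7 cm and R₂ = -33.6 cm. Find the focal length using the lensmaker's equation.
1/f = (n − 1)(1/R₁ − 1/R₂) → f = 22.4 cm (converging lens)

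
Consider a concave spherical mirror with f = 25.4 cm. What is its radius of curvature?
R = 2|f| = 50.8 cm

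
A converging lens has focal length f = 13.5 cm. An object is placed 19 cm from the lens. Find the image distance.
1/di = 1/f − 1/do → di = 46.64 cm (real image)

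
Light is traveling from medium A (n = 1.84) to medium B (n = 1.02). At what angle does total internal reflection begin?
θc = arcsin(n₂/n₁) = 33.67°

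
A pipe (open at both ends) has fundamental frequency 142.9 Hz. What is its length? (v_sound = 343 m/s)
L = v/(2f₁) = 1.2 m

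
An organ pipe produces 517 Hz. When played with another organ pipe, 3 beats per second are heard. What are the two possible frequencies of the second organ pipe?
f₂ = 517 ± 3 Hz → 520 Hz or 514 Hz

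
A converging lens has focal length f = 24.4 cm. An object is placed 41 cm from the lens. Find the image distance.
1/di = 1/f − 1/do → di = 60.27 cm (real image)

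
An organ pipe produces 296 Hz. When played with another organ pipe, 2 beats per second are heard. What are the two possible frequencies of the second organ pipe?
f₂ = 296 ± 2 Hz → 298 Hz or 294 Hz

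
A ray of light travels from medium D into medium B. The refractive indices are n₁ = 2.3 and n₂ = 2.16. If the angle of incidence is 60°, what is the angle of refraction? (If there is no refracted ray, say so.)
sin θ₂ = (n₁/n₂)·sin θ₁ = 0.9222 → θ₂ = 67.24°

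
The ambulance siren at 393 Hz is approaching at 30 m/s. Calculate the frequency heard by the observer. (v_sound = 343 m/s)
f_obs = f·v/(v − v_s) = 430.7 Hz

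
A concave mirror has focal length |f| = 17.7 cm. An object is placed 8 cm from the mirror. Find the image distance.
f = +17.7 cm (concave); 1/di = 1/f − 1/do → di = -14.6 cm (virtual image, behind mirror)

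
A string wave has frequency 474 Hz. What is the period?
T = 1/f = 0.00211 s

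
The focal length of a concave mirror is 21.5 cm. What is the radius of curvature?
R = 2|f| = 43 cm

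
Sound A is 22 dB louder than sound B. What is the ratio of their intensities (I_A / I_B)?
I_A/I_B = 10^(Δβ/10) = 158.5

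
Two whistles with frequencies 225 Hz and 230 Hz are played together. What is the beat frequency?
5 Hz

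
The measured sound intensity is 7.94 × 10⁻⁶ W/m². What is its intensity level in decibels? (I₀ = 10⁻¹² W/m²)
β = 10·log₁₀(I/I₀) = 69 dB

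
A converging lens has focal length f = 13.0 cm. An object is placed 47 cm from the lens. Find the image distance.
1/di = 1/f − 1/do → di = 17.97 cm (real image)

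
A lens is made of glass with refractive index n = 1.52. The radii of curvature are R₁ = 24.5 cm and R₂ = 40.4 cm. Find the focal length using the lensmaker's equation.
1/f = (n − 1)(1/R₁ − 1/R₂) → f = 119.7 cm (converging lens)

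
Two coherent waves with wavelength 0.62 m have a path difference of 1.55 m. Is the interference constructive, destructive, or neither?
destructive — path difference = 2.5λ, an odd multiple of λ/2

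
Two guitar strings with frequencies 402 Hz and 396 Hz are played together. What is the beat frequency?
6 Hz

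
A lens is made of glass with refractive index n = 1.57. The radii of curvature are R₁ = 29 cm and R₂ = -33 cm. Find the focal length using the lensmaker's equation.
1/f = (n − 1)(1/R₁ − 1/R₂) → f = 27.08 cm (converging lens)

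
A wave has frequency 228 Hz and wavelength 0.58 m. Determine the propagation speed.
v = fλ = 132.2 m/s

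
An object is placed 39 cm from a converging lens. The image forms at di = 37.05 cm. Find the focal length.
1/f = 1/do + 1/di → f = 19 cm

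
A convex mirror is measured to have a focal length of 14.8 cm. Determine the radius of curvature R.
R = 2|f| = 29.6 cm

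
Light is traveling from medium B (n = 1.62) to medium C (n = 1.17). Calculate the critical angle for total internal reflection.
θc = arcsin(n₂/n₁) = 46.24°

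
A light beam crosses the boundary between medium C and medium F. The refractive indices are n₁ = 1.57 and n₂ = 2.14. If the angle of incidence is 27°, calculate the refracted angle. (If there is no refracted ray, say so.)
sin θ₂ = (n₁/n₂)·sin θ₁ = 0.3331 → θ₂ = 19.46°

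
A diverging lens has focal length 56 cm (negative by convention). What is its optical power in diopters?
P = 1/f = -1.786 D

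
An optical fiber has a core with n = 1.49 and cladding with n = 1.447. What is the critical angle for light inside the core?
θc = arcsin(n_cladding/n_core) = 76.2°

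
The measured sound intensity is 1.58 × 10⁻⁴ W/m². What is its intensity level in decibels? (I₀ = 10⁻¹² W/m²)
β = 10·log₁₀(I/I₀) = 81.99 dB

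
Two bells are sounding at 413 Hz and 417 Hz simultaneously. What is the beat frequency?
4 Hz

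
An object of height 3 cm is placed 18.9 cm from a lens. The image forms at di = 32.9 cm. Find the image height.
hi = (-di/do) × ho = -5.222 cm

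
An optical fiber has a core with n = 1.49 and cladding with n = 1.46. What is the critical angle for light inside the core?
θc = arcsin(n_cladding/n_core) = 78.48°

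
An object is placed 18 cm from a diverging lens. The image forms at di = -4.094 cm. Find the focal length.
1/f = 1/do + 1/di → f = -5.299 cm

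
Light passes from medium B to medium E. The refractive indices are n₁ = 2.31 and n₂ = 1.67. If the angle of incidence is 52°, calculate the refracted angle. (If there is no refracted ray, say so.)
sin θ₂ = (n₁/n₂)·sin θ₁ = 1.09 > 1, so there is no refracted ray — the light undergoes total internal reflection.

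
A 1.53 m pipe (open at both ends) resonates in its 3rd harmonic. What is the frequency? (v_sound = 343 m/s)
fₙ = nv/(2L) = 336.3 Hz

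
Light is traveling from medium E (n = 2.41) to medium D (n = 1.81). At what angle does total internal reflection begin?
θc = arcsin(n₂/n₁) = 48.68°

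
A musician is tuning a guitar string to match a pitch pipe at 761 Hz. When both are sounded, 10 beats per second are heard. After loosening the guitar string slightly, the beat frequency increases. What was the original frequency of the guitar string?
751 Hz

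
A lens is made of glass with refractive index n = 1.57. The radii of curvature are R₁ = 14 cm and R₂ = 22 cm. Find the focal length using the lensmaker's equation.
1/f = (n − 1)(1/R₁ − 1/R₂) → f = 67.54 cm (converging lens)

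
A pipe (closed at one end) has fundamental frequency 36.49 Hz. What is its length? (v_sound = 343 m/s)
L = v/(4f₁) = 2.35 m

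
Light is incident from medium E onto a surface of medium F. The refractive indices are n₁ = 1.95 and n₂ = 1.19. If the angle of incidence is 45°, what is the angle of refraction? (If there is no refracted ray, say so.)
sin θ₂ = (n₁/n₂)·sin θ₁ = 1.159 > 1, so there is no refracted ray — the light undergoes total internal reflection.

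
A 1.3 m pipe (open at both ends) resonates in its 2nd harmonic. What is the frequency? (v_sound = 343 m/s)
fₙ = nv/(2L) = 263.8 Hz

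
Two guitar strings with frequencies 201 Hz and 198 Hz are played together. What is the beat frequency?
3 Hz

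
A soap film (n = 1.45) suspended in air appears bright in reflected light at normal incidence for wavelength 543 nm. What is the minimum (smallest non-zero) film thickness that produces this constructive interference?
2nt = (m − ½)λ with m = 1 → t = (m − ½)λ/(2n) = 93.62 nm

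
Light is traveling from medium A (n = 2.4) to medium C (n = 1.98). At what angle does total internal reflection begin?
θc = arcsin(n₂/n₁) = 55.59°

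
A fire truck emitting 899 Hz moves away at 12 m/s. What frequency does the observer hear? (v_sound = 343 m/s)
f_obs = f·v/(v + v_s) = 868.6 Hz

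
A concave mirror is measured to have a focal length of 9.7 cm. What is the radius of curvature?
R = 2|f| = 19.4 cm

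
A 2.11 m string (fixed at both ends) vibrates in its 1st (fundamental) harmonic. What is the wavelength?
λₙ = 2L/n = 4.22 m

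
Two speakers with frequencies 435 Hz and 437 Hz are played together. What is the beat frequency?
2 Hz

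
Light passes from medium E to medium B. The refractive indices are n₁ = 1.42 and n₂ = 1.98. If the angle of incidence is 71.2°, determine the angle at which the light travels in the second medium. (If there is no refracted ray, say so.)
sin θ₂ = (n₁/n₂)·sin θ₁ = 0.6789 → θ₂ = 42.76°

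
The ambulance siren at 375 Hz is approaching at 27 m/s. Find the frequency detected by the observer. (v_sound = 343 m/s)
f_obs = f·v/(v − v_s) = 407 Hz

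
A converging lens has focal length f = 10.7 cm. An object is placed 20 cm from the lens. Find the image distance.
1/di = 1/f − 1/do → di = 23.01 cm (real image)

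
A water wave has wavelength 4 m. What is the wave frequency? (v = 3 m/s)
f = v/λ = 0.75 Hz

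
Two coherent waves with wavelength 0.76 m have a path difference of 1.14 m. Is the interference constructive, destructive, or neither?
destructive — path difference = 1.5λ, an odd multiple of λ/2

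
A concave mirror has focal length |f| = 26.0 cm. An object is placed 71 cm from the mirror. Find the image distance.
f = +26.0 cm (concave); 1/di = 1/f − 1/do → di = 41.02 cm (real image, in front of mirror)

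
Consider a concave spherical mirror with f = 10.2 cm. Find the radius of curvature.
R = 2|f| = 20.4 cm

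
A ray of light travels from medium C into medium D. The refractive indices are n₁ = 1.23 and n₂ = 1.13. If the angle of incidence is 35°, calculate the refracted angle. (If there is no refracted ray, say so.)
sin θ₂ = (n₁/n₂)·sin θ₁ = 0.6243 → θ₂ = 38.63°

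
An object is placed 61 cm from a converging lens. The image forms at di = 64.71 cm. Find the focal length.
1/f = 1/do + 1/di → f = 31.4 cm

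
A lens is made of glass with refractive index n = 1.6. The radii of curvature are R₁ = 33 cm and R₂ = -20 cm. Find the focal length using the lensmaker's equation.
1/f = (n − 1)(1/R₁ − 1/R₂) → f = 20.75 cm (converging lens)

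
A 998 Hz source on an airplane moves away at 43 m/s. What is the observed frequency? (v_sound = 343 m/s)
f_obs = f·v/(v + v_s) = 886.8 Hz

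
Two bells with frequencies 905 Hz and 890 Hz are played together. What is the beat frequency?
15 Hz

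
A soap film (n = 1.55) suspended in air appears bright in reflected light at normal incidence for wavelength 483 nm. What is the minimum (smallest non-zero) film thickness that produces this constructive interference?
2nt = (m − ½)λ with m = 1 → t = (m − ½)λ/(2n) = 77.9 nm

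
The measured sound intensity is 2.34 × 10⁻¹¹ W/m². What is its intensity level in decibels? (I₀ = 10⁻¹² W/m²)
β = 10·log₁₀(I/I₀) = 13.69 dB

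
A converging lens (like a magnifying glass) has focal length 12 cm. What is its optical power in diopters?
P = 1/f = 8.333 D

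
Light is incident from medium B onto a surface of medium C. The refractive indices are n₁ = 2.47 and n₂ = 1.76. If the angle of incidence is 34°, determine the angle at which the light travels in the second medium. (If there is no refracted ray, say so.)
sin θ₂ = (n₁/n₂)·sin θ₁ = 0.7848 → θ₂ = 51.7°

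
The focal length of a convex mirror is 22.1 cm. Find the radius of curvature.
R = 2|f| = 44.2 cm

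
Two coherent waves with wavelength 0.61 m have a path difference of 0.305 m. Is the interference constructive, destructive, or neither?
destructive — path difference = 0.5λ, an odd multiple of λ/2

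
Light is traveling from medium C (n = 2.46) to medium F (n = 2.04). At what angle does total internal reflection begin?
θc = arcsin(n₂/n₁) = 56.02°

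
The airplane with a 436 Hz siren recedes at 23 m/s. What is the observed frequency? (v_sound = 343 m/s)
f_obs = f·v/(v + v_s) = 408.6 Hz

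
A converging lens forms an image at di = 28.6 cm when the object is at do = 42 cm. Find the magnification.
M = −di/do = -0.681 (inverted image)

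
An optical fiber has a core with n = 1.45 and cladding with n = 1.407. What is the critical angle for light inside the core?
θc = arcsin(n_cladding/n_core) = 76.01°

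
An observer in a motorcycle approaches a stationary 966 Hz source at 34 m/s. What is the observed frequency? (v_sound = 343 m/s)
f_obs = f·(v + v_o)/v = 1062 Hz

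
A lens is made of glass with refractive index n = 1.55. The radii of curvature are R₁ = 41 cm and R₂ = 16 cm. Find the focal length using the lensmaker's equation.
1/f = (n − 1)(1/R₁ − 1/R₂) → f = -47.71 cm (diverging lens)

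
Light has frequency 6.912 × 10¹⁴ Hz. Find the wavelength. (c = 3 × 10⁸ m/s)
λ = c/f = 434 nm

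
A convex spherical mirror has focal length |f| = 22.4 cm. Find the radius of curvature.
R = 2|f| = 44.8 cm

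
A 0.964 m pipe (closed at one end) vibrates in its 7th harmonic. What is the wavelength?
λₙ = 4L/n = 0.5509 m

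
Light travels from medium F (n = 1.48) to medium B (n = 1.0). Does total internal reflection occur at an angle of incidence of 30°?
θc = arcsin(n₂/n₁) = 42.51°; 30° < θc, so no — the ray refracts.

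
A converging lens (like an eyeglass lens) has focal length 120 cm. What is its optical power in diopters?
P = 1/f = 0.8333 D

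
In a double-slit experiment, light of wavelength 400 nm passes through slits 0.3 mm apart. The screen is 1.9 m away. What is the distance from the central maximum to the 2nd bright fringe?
y = mλL/d = 5.067 mm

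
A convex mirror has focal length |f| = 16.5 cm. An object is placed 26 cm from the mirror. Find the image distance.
f = −16.5 cm (convex); 1/di = 1/f − 1/do → di = -10.09 cm (virtual image, behind mirror)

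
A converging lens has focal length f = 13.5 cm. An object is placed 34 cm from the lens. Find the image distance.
1/di = 1/f − 1/do → di = 22.39 cm (real image)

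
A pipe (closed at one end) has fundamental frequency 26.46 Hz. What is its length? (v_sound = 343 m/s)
L = v/(4f₁) = 3.241 m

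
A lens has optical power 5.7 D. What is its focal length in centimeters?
f = 1/P = 17.54 cm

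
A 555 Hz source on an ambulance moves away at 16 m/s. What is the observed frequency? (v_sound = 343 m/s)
f_obs = f·v/(v + v_s) = 530.3 Hz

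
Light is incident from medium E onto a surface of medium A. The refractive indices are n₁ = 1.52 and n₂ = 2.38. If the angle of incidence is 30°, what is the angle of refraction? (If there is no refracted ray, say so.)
sin θ₂ = (n₁/n₂)·sin θ₁ = 0.3193 → θ₂ = 18.62°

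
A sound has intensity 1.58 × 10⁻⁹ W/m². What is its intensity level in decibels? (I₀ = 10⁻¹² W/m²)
β = 10·log₁₀(I/I₀) = 31.99 dB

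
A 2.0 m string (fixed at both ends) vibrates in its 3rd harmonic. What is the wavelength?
λₙ = 2L/n = 1.333 m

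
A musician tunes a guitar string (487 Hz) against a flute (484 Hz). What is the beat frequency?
3 Hz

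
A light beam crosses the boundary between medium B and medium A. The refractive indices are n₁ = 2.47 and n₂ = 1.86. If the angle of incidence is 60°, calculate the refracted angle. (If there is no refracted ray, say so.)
sin θ₂ = (n₁/n₂)·sin θ₁ = 1.15 > 1, so there is no refracted ray — the light undergoes total internal reflection.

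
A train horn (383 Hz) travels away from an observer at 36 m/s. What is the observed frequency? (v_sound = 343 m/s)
f_obs = f·v/(v + v_s) = 346.6 Hz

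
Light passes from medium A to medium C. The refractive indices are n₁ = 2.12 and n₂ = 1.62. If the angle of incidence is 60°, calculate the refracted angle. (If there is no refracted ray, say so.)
sin θ₂ = (n₁/n₂)·sin θ₁ = 1.133 > 1, so there is no refracted ray — the light undergoes total internal reflection.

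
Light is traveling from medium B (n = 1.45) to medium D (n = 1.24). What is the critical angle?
θc = arcsin(n₂/n₁) = 58.78°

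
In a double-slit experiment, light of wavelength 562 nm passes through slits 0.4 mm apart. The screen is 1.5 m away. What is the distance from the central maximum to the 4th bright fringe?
y = mλL/d = 8.43 mm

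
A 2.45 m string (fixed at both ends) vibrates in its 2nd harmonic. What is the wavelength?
λₙ = 2L/n = 2.45 m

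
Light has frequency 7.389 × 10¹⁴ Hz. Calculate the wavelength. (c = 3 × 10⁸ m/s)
λ = c/f = 406 nm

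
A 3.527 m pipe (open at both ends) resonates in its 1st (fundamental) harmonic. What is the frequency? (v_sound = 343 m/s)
fₙ = nv/(2L) = 48.62 Hz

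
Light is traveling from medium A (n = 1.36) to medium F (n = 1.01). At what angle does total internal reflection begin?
θc = arcsin(n₂/n₁) = 47.96°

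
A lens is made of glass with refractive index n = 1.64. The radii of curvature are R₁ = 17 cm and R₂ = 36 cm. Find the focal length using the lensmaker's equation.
1/f = (n − 1)(1/R₁ − 1/R₂) → f = 50.33 cm (converging lens)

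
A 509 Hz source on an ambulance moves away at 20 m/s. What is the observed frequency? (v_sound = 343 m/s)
f_obs = f·v/(v + v_s) = 481 Hz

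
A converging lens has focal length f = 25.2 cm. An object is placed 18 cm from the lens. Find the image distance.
1/di = 1/f − 1/do → di = -63 cm (virtual image)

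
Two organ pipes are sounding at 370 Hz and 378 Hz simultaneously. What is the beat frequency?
8 Hz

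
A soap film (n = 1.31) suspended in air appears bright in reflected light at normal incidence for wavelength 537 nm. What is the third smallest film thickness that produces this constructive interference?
2nt = (m − ½)λ with m = 3 → t = (m − ½)λ/(2n) = 512.4 nm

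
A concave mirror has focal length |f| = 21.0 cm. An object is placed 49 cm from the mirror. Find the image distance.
f = +21.0 cm (concave); 1/di = 1/f − 1/do → di = 36.75 cm (real image, in front of mirror)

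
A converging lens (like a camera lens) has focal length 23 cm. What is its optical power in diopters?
P = 1/f = 4.348 D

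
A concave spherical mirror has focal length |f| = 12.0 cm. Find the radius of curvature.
R = 2|f| = 24 cm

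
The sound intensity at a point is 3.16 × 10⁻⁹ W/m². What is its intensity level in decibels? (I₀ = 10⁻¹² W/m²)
β = 10·log₁₀(I/I₀) = 35 dB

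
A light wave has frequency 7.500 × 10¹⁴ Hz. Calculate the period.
T = 1/f = 1.333 × 10⁻¹⁵ s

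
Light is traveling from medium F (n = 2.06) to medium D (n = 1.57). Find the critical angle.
θc = arcsin(n₂/n₁) = 49.65°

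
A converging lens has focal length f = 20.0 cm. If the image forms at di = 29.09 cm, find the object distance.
1/do = 1/f − 1/di → do = 64 cm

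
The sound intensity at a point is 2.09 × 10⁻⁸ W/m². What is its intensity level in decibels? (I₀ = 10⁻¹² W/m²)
β = 10·log₁₀(I/I₀) = 43.2 dB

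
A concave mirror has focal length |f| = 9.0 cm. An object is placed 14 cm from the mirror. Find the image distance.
f = +9.0 cm (concave); 1/di = 1/f − 1/do → di = 25.2 cm (real image, in front of mirror)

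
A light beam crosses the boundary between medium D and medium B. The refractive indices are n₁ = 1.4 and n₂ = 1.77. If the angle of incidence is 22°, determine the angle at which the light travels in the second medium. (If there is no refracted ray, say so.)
sin θ₂ = (n₁/n₂)·sin θ₁ = 0.2963 → θ₂ = 17.24°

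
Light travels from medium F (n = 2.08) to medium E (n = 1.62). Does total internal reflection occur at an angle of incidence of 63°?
θc = arcsin(n₂/n₁) = 51.16°; 63° > θc, so yes — total internal reflection.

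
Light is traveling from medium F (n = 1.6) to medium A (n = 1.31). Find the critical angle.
θc = arcsin(n₂/n₁) = 54.96°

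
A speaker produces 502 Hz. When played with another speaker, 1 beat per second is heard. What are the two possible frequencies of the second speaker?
f₂ = 502 ± 1 Hz → 503 Hz or 501 Hz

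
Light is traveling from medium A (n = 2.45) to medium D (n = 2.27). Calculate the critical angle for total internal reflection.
θc = arcsin(n₂/n₁) = 67.9°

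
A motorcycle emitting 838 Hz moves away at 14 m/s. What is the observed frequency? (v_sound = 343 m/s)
f_obs = f·v/(v + v_s) = 805.1 Hz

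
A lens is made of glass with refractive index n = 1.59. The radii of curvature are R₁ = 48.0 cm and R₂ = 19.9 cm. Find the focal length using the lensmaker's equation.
1/f = (n − 1)(1/R₁ − 1/R₂) → f = -57.62 cm (diverging lens)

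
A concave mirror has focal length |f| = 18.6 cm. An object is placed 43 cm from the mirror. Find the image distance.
f = +18.6 cm (concave); 1/di = 1/f − 1/do → di = 32.78 cm (real image, in front of mirror)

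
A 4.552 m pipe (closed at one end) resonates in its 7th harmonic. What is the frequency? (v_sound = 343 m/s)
fₙ = nv/(4L) = 131.9 Hz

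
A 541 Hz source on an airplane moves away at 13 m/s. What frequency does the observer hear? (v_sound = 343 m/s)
f_obs = f·v/(v + v_s) = 521.2 Hz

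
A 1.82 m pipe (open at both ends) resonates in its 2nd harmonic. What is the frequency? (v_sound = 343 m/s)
fₙ = nv/(2L) = 188.5 Hz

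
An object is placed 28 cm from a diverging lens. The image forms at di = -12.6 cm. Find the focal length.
1/f = 1/do + 1/di → f = -22.91 cm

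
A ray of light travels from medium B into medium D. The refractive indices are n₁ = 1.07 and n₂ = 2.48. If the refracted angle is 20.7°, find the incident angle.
sin θ₁ = (n₂/n₁)·sin θ₂ → θ₁ = 55.01°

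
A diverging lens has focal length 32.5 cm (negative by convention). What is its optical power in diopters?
P = 1/f = -3.077 D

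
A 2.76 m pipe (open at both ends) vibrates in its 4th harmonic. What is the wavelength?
λₙ = 2L/n = 1.38 m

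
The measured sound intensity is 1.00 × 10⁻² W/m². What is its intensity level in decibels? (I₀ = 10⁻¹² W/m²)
β = 10·log₁₀(I/I₀) = 100 dB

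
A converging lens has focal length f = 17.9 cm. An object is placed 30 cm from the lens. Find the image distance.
1/di = 1/f − 1/do → di = 44.38 cm (real image)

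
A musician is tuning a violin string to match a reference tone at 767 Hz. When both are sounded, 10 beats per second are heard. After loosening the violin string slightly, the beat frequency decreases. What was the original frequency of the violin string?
777 Hz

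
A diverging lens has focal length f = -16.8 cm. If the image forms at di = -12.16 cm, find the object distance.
1/do = 1/f − 1/di → do = 44.03 cm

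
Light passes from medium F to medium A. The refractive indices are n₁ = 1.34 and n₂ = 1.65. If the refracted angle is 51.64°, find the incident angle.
sin θ₁ = (n₂/n₁)·sin θ₂ → θ₁ = 74.91°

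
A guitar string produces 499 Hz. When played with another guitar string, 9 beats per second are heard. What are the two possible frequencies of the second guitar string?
f₂ = 499 ± 9 Hz → 508 Hz or 490 Hz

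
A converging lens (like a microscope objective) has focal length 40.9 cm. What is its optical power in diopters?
P = 1/f = 2.445 D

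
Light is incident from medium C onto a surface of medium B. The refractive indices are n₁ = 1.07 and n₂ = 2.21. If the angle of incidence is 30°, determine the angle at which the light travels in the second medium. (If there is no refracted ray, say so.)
sin θ₂ = (n₁/n₂)·sin θ₁ = 0.2421 → θ₂ = 14.01°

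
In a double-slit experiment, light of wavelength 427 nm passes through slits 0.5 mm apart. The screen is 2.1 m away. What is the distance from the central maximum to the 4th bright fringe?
y = mλL/d = 7.174 mm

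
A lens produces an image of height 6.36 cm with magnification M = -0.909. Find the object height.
ho = |hi|/|M| = 6.997 cm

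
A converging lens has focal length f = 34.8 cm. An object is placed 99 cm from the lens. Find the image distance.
1/di = 1/f − 1/do → di = 53.66 cm (real image)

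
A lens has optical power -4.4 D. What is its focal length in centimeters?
f = 1/P = -22.73 cm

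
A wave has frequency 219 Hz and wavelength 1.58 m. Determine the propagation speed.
v = fλ = 346 m/s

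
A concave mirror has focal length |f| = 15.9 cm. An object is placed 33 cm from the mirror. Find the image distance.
f = +15.9 cm (concave); 1/di = 1/f − 1/do → di = 30.68 cm (real image, in front of mirror)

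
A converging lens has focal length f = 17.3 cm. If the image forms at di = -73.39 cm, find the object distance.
1/do = 1/f − 1/di → do = 14 cm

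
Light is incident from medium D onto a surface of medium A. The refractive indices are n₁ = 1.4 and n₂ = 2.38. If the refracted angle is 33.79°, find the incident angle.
sin θ₁ = (n₂/n₁)·sin θ₂ → θ₁ = 70.99°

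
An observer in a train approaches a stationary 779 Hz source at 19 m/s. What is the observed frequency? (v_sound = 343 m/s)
f_obs = f·(v + v_o)/v = 822.2 Hz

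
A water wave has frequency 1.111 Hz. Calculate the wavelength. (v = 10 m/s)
λ = v/f = 9.001 m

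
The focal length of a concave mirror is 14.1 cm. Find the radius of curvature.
R = 2|f| = 28.2 cm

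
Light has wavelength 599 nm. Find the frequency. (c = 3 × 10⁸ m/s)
f = c/λ = 5.008 × 10¹⁴ Hz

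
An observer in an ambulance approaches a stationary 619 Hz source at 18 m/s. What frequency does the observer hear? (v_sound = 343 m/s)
f_obs = f·(v + v_o)/v = 651.5 Hz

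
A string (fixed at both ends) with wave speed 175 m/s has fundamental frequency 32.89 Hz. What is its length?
L = v/(2f₁) = 2.66 m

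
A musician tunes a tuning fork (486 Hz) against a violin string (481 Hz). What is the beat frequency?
5 Hz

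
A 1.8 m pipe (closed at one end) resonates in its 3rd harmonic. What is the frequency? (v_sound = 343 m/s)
fₙ = nv/(4L) = 142.9 Hz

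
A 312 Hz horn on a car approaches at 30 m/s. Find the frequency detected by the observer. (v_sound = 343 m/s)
f_obs = f·v/(v − v_s) = 341.9 Hz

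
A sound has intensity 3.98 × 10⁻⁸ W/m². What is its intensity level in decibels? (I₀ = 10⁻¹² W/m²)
β = 10·log₁₀(I/I₀) = 46 dB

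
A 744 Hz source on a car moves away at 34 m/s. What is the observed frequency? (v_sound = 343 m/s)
f_obs = f·v/(v + v_s) = 676.9 Hz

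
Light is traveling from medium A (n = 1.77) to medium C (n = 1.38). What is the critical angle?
θc = arcsin(n₂/n₁) = 51.23°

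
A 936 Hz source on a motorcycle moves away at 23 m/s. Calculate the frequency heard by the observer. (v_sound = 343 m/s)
f_obs = f·v/(v + v_s) = 877.2 Hz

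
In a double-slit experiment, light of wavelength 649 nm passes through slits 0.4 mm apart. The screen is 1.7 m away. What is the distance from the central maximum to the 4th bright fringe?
y = mλL/d = 11.03 mm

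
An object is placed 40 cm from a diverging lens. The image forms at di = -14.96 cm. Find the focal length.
1/f = 1/do + 1/di → f = -23.9 cm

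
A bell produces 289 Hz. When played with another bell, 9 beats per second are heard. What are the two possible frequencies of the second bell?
f₂ = 289 ± 9 Hz → 298 Hz or 280 Hz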